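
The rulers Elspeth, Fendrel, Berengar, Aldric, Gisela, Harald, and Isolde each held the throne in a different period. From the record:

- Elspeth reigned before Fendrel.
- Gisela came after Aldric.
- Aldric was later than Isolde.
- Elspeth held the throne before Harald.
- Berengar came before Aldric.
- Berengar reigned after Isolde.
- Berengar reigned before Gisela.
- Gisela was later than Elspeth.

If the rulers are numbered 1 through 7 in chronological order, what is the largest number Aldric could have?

6

Aldric must come before Gisela — 1 ruler forced after them.
Everything else can be placed before Aldric in some valid order, so Aldric can sit as late as position 7 − 1 = 6.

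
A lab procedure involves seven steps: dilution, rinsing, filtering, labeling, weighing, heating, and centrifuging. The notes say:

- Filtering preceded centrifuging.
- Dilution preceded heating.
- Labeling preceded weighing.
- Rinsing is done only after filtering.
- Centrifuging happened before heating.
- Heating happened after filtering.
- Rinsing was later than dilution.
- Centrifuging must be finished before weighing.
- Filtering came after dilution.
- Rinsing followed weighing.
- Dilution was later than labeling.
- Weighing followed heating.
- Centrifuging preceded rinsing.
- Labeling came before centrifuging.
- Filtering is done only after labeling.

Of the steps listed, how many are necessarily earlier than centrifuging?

3

Directly stated before centrifuging: filtering and labeling.
Dilution reaches centrifuging via dilution → filtering → centrifuging.
No chain forces heating (or any of the others) ahead of centrifuging.
That's dilution, filtering, and labeling — 3 in all.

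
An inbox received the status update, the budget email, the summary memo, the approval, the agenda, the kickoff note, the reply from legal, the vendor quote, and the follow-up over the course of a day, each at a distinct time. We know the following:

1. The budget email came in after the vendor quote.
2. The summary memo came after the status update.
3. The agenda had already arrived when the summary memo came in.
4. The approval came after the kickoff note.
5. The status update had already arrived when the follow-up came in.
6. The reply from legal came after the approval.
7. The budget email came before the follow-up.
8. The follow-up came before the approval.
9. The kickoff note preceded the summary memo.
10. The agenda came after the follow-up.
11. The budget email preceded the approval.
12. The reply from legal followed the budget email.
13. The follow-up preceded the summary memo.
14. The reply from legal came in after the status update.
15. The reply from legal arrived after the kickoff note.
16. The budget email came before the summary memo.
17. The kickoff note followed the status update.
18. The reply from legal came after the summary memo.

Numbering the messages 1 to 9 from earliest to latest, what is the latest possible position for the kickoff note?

6

The kickoff note must come before the approval, the reply from legal, and the summary memo — 3 messages forced after it.
Everything else can be placed before the kickoff note in some valid order, so the kickoff note can sit as late as position 9 − 3 = 6.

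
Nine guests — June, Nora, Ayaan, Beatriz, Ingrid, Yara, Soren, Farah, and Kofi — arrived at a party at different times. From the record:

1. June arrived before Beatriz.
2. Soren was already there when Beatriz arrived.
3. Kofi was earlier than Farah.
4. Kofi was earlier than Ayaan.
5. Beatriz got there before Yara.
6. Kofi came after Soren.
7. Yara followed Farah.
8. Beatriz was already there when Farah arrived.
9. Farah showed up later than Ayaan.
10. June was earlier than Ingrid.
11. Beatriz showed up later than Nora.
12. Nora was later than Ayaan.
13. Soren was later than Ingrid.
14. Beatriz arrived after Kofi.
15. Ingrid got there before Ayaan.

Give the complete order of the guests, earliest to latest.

The constraints fix every adjacent pair, so only one ordering works:
June → Ingrid → Soren → Kofi → Ayaan → Nora → Beatriz → Farah → Yara.

June, Ingrid, Soren, Kofi, Ayaan, Nora, Beatriz, Farah, Yara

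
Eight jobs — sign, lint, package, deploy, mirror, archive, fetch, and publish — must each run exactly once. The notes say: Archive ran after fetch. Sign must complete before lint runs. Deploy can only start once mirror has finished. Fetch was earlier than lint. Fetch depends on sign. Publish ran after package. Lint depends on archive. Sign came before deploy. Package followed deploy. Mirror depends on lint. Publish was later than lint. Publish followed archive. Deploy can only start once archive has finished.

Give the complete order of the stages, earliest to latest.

sign, fetch, archive, lint, mirror, deploy, package, publish

The constraints fix every adjacent pair, so only one ordering works:
sign → fetch → archive → lint → mirror → deploy → package → publish.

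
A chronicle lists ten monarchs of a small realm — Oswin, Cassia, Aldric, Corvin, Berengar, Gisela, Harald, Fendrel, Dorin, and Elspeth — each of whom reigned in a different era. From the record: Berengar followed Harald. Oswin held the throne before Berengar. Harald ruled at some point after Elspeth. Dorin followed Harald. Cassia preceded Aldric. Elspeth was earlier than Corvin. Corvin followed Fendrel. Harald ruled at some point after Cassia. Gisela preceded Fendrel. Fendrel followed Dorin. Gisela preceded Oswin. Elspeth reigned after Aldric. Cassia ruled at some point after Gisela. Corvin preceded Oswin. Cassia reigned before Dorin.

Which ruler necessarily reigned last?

Berengar

Every other ruler has a chain of constraints placing them before Berengar, so Berengar is last.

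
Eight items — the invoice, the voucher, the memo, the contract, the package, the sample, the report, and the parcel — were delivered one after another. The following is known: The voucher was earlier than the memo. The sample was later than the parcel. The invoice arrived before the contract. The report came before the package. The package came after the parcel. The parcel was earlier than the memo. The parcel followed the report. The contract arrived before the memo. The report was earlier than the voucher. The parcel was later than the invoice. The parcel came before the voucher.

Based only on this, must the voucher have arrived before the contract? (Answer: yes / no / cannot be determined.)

cannot be determined

No chain of stated constraints runs from the voucher to the contract, and none runs from the contract to the voucher either.
So the relative order of the voucher and the contract is not fixed by the given facts.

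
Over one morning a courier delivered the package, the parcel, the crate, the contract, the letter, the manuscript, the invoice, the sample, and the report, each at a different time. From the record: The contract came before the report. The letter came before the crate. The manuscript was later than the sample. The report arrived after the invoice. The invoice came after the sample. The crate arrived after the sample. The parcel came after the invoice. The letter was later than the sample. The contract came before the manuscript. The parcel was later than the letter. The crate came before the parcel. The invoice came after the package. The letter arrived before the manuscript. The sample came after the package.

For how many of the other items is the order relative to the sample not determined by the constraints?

Forced before the sample: the package; forced after the sample: the crate, the invoice, the letter, the manuscript, the parcel, and the report.
That leaves the contract with no forced order relative to the sample — 1.

1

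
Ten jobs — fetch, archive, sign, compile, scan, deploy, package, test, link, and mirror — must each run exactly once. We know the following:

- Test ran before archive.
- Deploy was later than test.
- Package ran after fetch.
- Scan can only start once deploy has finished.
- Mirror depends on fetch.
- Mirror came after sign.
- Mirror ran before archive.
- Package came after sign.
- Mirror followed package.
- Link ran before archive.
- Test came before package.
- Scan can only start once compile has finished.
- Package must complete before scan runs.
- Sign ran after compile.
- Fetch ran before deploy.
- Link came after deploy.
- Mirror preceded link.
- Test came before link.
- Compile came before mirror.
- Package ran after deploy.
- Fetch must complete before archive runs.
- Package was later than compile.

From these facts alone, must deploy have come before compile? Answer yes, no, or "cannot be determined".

No chain of stated constraints runs from deploy to compile, and none runs from compile to deploy either.
So the relative order of deploy and compile is not fixed by the given facts.

cannot be determined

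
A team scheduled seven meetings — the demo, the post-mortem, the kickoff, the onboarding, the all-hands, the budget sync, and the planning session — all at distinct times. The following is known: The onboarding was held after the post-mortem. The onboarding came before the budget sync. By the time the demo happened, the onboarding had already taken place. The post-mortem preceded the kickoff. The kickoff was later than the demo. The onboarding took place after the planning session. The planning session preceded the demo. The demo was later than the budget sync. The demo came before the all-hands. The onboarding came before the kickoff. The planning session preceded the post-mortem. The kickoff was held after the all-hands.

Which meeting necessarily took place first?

the planning session

The planning session has a chain of constraints placing it before every other meeting, so the planning session must be first.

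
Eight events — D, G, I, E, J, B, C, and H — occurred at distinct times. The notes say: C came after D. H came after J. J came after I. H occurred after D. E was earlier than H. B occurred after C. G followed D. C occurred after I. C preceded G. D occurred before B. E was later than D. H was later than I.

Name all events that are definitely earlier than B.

Directly stated before B: C and D.
I reaches B via I → C → B.

C, D, I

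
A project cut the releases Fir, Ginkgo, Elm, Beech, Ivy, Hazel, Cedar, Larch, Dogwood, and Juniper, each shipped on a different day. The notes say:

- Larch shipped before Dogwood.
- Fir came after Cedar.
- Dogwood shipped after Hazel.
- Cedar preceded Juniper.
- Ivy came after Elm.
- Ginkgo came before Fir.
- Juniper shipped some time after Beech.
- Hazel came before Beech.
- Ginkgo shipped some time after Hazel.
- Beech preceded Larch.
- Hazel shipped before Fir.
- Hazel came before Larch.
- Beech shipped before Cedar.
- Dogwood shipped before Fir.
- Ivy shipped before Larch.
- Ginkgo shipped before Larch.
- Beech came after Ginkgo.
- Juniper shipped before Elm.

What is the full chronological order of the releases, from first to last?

Hazel, Ginkgo, Beech, Cedar, Juniper, Elm, Ivy, Larch, Dogwood, Fir

The constraints fix every adjacent pair, so only one ordering works:
Hazel → Ginkgo → Beech → Cedar → Juniper → Elm → Ivy → Larch → Dogwood → Fir.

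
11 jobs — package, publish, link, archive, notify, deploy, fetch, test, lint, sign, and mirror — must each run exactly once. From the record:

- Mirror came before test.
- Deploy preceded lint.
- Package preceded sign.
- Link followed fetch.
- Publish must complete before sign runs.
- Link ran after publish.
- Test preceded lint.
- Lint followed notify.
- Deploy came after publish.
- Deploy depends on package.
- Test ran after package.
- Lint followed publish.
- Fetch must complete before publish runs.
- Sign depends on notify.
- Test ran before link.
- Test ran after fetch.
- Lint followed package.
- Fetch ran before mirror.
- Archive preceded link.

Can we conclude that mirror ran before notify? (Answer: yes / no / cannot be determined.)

No chain of stated constraints runs from mirror to notify, and none runs from notify to mirror either.
So the relative order of mirror and notify is not fixed by the given facts.

cannot be determined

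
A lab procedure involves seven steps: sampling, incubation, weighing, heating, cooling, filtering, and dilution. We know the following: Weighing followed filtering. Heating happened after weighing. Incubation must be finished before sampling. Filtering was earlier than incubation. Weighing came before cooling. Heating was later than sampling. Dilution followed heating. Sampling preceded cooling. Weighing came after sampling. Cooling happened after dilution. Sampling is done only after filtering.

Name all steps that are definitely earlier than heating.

filtering, incubation, sampling, weighing

Directly stated before heating: sampling and weighing.
Filtering reaches heating via filtering → weighing → heating.
Incubation reaches heating via incubation → sampling → heating.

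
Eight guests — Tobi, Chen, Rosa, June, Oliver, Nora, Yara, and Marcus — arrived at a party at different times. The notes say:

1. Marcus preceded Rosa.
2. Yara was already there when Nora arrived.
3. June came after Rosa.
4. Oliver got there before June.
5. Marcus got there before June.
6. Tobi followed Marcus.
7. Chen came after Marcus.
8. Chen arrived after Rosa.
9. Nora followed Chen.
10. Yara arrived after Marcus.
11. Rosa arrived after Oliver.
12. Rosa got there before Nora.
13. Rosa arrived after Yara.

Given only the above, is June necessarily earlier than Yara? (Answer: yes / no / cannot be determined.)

Tracing the constraints gives Yara → Rosa → June, so Yara must come before June.
That means June cannot be before Yara.

no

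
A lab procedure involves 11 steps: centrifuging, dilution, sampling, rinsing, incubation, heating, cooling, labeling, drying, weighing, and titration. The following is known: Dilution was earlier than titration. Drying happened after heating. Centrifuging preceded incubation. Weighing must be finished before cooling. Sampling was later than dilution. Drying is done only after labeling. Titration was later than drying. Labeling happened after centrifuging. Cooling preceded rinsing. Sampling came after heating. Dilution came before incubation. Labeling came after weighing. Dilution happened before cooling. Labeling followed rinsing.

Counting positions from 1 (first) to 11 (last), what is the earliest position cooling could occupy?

Dilution and weighing must both come before cooling — 2 forced predecessors.
Nothing else is forced ahead of cooling, so its earliest slot is position 2 + 1 = 3.

3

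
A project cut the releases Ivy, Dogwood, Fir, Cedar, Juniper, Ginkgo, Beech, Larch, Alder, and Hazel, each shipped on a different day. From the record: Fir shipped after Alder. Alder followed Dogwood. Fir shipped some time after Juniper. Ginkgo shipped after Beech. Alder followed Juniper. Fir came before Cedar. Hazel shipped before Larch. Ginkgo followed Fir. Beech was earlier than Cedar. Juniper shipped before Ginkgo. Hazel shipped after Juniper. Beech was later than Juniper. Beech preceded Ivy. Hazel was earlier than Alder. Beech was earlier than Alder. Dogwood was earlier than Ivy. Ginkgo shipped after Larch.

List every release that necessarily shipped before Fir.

Directly stated before Fir: Alder and Juniper.
Beech reaches Fir via Beech → Alder → Fir.
Dogwood reaches Fir via Dogwood → Alder → Fir.
Hazel reaches Fir via Hazel → Alder → Fir.
No chain forces Cedar (or any of the others) ahead of Fir.

Alder, Beech, Dogwood, Hazel, Juniper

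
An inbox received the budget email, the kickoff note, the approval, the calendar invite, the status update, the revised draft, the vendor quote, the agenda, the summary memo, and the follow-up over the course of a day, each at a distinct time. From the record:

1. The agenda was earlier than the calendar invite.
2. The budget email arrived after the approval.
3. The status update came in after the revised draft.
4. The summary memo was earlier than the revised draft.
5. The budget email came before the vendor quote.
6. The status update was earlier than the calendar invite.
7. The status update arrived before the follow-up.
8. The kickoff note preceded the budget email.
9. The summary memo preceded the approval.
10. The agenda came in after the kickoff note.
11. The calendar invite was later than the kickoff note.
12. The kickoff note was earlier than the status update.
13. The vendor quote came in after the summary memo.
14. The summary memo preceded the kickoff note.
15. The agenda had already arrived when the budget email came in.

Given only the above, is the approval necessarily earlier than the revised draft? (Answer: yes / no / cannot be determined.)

cannot be determined

No chain of stated constraints runs from the approval to the revised draft, and none runs from the revised draft to the approval either.
So the relative order of the approval and the revised draft is not fixed by the given facts.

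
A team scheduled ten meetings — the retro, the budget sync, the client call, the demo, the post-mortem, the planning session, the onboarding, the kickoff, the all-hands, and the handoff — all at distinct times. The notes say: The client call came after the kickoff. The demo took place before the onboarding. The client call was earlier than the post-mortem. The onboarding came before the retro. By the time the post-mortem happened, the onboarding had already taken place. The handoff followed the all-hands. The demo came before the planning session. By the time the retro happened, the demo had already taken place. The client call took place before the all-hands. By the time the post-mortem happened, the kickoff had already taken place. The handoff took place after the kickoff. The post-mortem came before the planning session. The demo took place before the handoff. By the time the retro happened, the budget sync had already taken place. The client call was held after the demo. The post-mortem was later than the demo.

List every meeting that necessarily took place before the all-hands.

the client call, the demo, the kickoff

Directly stated before the all-hands: the client call.
The demo reaches the all-hands via the demo → the client call → the all-hands.
The kickoff reaches the all-hands via the kickoff → the client call → the all-hands.
No chain forces the planning session (or any of the others) ahead of the all-hands.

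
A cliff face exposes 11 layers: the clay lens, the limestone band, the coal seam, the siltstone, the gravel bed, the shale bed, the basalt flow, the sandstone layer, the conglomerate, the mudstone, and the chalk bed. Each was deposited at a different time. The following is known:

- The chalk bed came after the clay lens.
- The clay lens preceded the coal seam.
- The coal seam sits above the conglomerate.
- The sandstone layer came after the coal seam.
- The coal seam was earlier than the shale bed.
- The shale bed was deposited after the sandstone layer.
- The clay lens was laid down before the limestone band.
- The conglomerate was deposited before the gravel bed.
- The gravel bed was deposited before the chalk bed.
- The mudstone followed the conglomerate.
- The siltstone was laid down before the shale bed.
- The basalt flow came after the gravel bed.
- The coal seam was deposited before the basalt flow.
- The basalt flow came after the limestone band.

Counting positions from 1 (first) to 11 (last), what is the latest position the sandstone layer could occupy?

10

The sandstone layer must come before the shale bed — 1 layer forced after it.
Everything else can be placed before the sandstone layer in some valid order, so the sandstone layer can sit as late as position 11 − 1 = 10.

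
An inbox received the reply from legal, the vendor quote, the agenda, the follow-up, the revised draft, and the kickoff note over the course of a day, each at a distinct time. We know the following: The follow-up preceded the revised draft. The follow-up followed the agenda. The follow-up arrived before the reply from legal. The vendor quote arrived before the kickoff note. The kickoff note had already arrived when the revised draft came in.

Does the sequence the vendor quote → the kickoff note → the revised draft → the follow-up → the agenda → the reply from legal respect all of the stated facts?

The constraints require the agenda before the follow-up, but in the proposed sequence the follow-up appears ahead of the agenda. That one violation is enough.

no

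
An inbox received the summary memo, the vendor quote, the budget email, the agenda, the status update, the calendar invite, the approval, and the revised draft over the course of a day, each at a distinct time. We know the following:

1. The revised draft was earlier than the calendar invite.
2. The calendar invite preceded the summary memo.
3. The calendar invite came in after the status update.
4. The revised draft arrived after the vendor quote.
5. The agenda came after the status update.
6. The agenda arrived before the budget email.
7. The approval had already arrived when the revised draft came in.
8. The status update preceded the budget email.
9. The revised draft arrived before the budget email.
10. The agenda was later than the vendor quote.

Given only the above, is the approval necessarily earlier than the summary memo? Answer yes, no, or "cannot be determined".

Chain the constraints: the approval → the revised draft → the calendar invite → the summary memo. Each link is directly stated, so the approval comes before the summary memo.

yes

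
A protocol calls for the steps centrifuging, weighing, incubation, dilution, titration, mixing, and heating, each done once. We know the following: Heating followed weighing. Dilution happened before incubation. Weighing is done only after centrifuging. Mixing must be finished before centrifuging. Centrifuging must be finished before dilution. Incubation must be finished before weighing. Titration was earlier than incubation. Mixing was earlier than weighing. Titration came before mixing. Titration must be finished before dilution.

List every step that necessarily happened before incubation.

Directly stated before incubation: dilution and titration.
Centrifuging reaches incubation via centrifuging → dilution → incubation.
Mixing reaches incubation via mixing → centrifuging → dilution → incubation.
No chain forces heating (or any of the others) ahead of incubation.

centrifuging, dilution, mixing, titration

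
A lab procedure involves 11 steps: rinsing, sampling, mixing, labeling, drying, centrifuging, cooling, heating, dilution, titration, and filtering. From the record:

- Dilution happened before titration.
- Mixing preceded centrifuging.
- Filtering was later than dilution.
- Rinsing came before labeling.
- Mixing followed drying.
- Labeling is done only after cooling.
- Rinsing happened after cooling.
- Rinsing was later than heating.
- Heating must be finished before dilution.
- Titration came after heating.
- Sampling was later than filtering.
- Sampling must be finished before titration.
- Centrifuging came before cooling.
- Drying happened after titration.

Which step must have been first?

heating

Heating has a chain of constraints placing it before every other step, so heating must be first.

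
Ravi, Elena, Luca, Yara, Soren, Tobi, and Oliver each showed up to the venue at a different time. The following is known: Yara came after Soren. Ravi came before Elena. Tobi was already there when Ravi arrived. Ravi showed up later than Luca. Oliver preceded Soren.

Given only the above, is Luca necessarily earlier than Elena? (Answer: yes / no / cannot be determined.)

Chain the constraints: Luca → Ravi → Elena. Each link is directly stated, so Luca comes before Elena.

yes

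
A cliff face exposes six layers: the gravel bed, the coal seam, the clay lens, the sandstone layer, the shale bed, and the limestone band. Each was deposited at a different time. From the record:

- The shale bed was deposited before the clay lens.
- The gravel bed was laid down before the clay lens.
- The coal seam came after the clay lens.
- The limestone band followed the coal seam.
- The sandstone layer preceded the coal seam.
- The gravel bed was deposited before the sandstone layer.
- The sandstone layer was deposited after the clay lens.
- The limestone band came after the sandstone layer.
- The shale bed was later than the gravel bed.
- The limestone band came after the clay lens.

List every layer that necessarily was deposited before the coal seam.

the clay lens, the gravel bed, the sandstone layer, the shale bed

Directly stated before the coal seam: the clay lens and the sandstone layer.
The gravel bed reaches the coal seam via the gravel bed → the clay lens → the coal seam.
The shale bed reaches the coal seam via the shale bed → the clay lens → the coal seam.
No chain forces the limestone band ahead of the coal seam.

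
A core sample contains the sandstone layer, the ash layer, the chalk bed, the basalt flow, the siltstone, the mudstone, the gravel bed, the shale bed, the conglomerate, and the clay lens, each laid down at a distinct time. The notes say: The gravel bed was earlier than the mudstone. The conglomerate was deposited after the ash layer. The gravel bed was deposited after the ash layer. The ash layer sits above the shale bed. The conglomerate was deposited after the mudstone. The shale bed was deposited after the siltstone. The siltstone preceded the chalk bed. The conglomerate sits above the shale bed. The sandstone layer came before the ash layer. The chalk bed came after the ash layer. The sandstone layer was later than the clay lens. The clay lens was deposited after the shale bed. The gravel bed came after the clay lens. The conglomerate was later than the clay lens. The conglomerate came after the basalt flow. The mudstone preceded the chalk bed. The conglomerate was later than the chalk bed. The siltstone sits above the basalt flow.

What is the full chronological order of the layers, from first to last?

The constraints fix every adjacent pair, so only one ordering works:
the basalt flow → the siltstone → the shale bed → the clay lens → the sandstone layer → the ash layer → the gravel bed → the mudstone → the chalk bed → the conglomerate.

the basalt flow, the siltstone, the shale bed, the clay lens, the sandstone layer, the ash layer, the gravel bed, the mudstone, the chalk bed, the conglomerate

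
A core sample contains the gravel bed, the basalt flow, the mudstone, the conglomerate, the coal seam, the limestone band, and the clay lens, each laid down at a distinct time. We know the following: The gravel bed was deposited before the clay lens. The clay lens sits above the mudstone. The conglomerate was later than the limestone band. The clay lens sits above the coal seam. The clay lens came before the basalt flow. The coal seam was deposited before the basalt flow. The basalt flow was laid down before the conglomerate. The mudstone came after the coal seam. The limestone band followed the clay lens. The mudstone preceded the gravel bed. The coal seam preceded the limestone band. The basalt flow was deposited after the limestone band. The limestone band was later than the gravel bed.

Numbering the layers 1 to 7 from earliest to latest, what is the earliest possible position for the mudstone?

2

The coal seam must come before the mudstone — 1 forced predecessor.
Nothing else is forced ahead of the mudstone, so its earliest slot is position 1 + 1 = 2.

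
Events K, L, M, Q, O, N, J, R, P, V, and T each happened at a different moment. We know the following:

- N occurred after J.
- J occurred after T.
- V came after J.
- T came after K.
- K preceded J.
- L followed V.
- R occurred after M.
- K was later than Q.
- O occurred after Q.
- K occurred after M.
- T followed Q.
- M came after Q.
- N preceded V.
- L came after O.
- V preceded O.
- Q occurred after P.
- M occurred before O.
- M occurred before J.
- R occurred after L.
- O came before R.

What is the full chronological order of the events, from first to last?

The constraints fix every adjacent pair, so only one ordering works:
P → Q → M → K → T → J → N → V → O → L → R.

P, Q, M, K, T, J, N, V, O, L, R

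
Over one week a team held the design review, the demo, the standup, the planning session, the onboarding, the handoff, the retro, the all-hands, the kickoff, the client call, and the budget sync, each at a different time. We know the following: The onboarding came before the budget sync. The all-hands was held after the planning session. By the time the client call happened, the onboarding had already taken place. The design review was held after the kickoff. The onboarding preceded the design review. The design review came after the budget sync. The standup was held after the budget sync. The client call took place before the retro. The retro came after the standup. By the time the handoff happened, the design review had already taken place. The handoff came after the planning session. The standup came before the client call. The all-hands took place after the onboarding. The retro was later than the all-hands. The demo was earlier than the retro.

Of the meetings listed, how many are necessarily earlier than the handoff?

Directly stated before the handoff: the design review and the planning session.
The budget sync reaches the handoff via the budget sync → the design review → the handoff.
The kickoff reaches the handoff via the kickoff → the design review → the handoff.
The onboarding reaches the handoff via the onboarding → the design review → the handoff.
No chain forces the retro (or any of the others) ahead of the handoff.
That's the budget sync, the design review, the kickoff, the onboarding, and the planning session — 5 in all.

5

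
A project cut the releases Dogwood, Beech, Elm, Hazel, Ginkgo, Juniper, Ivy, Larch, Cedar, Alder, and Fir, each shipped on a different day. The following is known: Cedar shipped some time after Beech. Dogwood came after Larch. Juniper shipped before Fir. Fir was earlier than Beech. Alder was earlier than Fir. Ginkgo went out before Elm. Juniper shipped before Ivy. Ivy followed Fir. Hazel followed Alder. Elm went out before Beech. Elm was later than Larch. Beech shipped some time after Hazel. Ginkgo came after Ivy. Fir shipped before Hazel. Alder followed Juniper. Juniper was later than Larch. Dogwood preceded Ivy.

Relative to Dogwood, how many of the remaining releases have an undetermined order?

4

Forced before Dogwood: Larch; forced after Dogwood: Beech, Cedar, Elm, Ginkgo, and Ivy.
That leaves Alder, Fir, Hazel, and Juniper with no forced order relative to Dogwood — 4.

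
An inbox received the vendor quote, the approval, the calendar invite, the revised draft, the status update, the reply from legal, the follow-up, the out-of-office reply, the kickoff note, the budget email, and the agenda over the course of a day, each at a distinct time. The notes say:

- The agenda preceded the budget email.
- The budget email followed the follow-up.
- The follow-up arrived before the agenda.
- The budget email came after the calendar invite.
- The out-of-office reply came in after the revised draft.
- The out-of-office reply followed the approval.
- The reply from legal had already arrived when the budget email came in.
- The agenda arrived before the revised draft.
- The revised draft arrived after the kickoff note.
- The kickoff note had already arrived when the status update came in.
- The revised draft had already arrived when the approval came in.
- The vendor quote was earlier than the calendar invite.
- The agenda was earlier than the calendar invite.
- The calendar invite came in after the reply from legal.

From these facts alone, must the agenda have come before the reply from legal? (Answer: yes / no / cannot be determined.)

cannot be determined

No chain of stated constraints runs from the agenda to the reply from legal, and none runs from the reply from legal to the agenda either.
So the relative order of the agenda and the reply from legal is not fixed by the given facts.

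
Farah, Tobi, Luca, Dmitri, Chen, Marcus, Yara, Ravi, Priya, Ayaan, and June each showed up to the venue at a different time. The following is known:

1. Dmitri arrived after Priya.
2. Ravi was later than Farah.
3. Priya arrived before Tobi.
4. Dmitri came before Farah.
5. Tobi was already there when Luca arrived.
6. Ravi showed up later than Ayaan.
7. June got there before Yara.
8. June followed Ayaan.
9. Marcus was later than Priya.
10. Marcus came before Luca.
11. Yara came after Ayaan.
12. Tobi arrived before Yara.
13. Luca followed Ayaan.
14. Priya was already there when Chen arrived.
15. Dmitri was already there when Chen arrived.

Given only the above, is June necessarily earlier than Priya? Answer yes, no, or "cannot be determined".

No chain of stated constraints runs from June to Priya, and none runs from Priya to June either.
So the relative order of June and Priya is not fixed by the given facts.

cannot be determined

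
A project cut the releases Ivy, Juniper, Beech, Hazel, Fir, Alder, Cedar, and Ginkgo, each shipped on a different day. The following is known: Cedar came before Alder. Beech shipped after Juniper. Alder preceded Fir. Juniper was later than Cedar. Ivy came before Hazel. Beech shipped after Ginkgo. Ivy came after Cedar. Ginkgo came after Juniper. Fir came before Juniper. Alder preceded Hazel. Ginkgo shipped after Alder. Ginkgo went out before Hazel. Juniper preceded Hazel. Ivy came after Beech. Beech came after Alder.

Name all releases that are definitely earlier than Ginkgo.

Directly stated before Ginkgo: Alder and Juniper.
Cedar reaches Ginkgo via Cedar → Juniper → Ginkgo.
Fir reaches Ginkgo via Fir → Juniper → Ginkgo.
No chain forces Hazel (or any of the others) ahead of Ginkgo.

Alder, Cedar, Fir, Juniper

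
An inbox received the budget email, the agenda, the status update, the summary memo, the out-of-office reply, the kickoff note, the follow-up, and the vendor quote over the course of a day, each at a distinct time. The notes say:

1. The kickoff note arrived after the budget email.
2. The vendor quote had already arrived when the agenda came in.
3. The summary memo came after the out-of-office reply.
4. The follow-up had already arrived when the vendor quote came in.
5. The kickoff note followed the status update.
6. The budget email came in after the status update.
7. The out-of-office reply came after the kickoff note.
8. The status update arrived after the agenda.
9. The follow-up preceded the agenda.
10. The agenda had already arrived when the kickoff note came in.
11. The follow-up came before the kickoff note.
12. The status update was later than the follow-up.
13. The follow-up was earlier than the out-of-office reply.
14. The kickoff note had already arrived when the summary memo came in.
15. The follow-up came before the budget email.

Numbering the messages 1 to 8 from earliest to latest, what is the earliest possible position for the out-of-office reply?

7

The agenda, the budget email, the follow-up, the kickoff note, the status update, and the vendor quote must all come before the out-of-office reply — 6 forced predecessors.
Nothing else is forced ahead of the out-of-office reply, so its earliest slot is position 6 + 1 = 7.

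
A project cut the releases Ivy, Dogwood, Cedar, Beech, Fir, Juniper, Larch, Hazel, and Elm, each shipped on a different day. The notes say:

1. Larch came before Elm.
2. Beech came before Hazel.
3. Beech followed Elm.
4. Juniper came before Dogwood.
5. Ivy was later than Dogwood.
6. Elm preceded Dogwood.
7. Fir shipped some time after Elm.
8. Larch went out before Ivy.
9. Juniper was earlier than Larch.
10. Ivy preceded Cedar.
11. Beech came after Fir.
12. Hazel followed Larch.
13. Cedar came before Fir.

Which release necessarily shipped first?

Juniper

Juniper has a chain of constraints placing it before every other release, so Juniper must be first.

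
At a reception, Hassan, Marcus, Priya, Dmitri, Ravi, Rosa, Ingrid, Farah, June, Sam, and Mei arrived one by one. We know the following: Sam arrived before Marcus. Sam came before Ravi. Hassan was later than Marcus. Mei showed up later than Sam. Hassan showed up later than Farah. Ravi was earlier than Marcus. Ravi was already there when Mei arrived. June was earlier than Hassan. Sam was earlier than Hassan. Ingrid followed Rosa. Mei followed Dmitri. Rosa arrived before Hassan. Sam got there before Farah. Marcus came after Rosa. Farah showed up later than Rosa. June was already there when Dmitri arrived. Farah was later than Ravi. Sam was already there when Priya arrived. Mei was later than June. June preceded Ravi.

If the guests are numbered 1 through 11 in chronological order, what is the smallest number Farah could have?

June, Ravi, Rosa, and Sam must all come before Farah — 4 forced predecessors.
Nothing else is forced ahead of Farah, so their earliest slot is position 4 + 1 = 5.

5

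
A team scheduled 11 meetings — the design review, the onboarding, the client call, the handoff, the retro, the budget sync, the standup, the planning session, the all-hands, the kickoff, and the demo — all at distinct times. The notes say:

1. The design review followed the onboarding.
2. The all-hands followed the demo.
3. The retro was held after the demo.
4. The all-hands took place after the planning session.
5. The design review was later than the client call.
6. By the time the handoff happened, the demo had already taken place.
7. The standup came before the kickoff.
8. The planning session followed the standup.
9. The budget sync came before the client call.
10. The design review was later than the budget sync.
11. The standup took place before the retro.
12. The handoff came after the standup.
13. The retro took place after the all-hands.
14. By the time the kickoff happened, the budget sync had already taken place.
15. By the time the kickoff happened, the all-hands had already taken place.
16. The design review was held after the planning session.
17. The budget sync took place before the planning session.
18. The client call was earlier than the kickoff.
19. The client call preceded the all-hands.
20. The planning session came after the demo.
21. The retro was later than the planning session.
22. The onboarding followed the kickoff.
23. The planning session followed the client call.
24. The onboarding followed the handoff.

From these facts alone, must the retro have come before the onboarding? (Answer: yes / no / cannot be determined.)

cannot be determined

No chain of stated constraints runs from the retro to the onboarding, and none runs from the onboarding to the retro either.
So the relative order of the retro and the onboarding is not fixed by the given facts.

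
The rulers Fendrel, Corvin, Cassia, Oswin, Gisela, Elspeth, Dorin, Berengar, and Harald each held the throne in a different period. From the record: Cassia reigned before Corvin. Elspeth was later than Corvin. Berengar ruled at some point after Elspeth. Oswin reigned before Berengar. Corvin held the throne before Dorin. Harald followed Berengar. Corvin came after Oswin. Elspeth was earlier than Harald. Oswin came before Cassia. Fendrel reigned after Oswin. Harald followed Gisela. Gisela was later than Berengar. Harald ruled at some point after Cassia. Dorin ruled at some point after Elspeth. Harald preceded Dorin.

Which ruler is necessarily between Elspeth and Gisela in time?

Tracing the constraints gives Elspeth → Berengar → Gisela, so Berengar sits after Elspeth and before Gisela.
No other ruler is forced both after Elspeth and before Gisela.

Berengar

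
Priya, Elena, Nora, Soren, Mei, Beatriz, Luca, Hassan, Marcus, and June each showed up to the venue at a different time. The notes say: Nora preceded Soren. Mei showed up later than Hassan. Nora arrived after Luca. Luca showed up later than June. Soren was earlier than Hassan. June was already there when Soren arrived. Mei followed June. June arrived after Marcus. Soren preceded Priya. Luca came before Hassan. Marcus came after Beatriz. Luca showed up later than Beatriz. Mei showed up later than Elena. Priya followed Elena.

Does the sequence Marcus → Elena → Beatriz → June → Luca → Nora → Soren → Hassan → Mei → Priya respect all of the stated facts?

no

The constraints require Beatriz before Marcus, but in the proposed sequence Marcus appears ahead of Beatriz. That one violation is enough.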